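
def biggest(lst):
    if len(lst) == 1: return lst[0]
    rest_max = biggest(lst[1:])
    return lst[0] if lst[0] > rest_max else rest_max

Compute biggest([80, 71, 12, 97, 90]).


biggest([80, 71, 12, 97, 90]): compare 80 with biggest([71, 12, 97, 90])
biggest([71, 12, 97, 90]): compare 71 with biggest([12, 97, 90])
biggest([12, 97, 90]): compare 12 with biggest([97, 90])
biggest([97, 90]): compare 97 with biggest([90])
biggest([90]) = 90  (base case)
Compare 97 with 90 -> 97
Compare 12 with 97 -> 97
Compare 71 with 97 -> 97
Compare 80 with 97 -> 97

97


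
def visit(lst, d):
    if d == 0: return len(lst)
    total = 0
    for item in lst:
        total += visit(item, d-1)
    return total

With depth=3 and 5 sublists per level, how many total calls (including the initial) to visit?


At depth 0 (root): 1 call
At depth 1: each of 1 parents calls visit on 5 children = 5 calls
At depth 2: each of 5 parents calls visit on 5 children = 25 calls
At depth 3: each of 25 parents calls visit on 5 children = 125 calls
Total: 1 + 5 + 25 + 125 = 156

156


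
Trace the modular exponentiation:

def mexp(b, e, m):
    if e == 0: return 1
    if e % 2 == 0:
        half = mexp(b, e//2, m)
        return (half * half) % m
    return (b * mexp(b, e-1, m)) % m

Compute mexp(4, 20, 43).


mexp(4, 20, 43): e is even, compute mexp(4, 10, 43)
  mexp(4, 10, 43): e is even, compute mexp(4, 5, 43)
    mexp(4, 5, 43): e is odd, compute mexp(4, 4, 43)
      mexp(4, 4, 43): e is even, compute mexp(4, 2, 43)
        mexp(4, 2, 43): e is even, compute mexp(4, 1, 43)
          mexp(4, 1, 43): e is odd, compute mexp(4, 0, 43)
          mexp(4, 0, 43) = 1
          (4 * 1) % 43 = 4
        half=4, (4*4) % 43 = 16
      half=16, (16*16) % 43 = 41
    (4 * 41) % 43 = 35
  half=35, (35*35) % 43 = 21
half=21, (21*21) % 43 = 11

11


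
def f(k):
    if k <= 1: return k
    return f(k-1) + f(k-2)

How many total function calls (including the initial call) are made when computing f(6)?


Let C(n) = total calls for f(n)
C(0) = 1, C(1) = 1
C(2) = 1 + C(1) + C(0) = 1 + 1 + 1 = 3
C(3) = 1 + C(2) + C(1) = 1 + 3 + 1 = 5
C(4) = 1 + C(3) + C(2) = 1 + 5 + 3 = 9
C(5) = 1 + C(4) + C(3) = 1 + 9 + 5 = 15
C(6) = 1 + C(5) + C(4) = 1 + 15 + 9 = 25

25


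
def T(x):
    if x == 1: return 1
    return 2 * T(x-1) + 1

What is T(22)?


T(22) = 2 * T(21) + 1
T(21) = 2 * T(20) + 1
T(20) = 2 * T(19) + 1
T(19) = 2 * T(18) + 1
T(18) = 2 * T(17) + 1
T(17) = 2 * T(16) + 1
T(16) = 2 * T(15) + 1
T(15) = 2 * T(14) + 1
T(14) = 2 * T(13) + 1
T(13) = 2 * T(12) + 1
T(12) = 2 * T(11) + 1
T(11) = 2 * T(10) + 1
T(10) = 2 * T(9) + 1
T(9) = 2 * T(8) + 1
T(8) = 2 * T(7) + 1
T(7) = 2 * T(6) + 1
T(6) = 2 * T(5) + 1
T(5) = 2 * T(4) + 1
T(4) = 2 * T(3) + 1
T(3) = 2 * T(2) + 1
T(2) = 2 * T(1) + 1
T(1) = 1  (base case)
T(2) = 2 * 1 + 1 = 3
T(3) = 2 * 3 + 1 = 7
T(4) = 2 * 7 + 1 = 15
T(5) = 2 * 15 + 1 = 31
T(6) = 2 * 31 + 1 = 63
T(7) = 2 * 63 + 1 = 127
T(8) = 2 * 127 + 1 = 255
T(9) = 2 * 255 + 1 = 511
T(10) = 2 * 511 + 1 = 1023
T(11) = 2 * 1023 + 1 = 2047
T(12) = 2 * 2047 + 1 = 4095
T(13) = 2 * 4095 + 1 = 8191
T(14) = 2 * 8191 + 1 = 16383
T(15) = 2 * 16383 + 1 = 32767
T(16) = 2 * 32767 + 1 = 65535
T(17) = 2 * 65535 + 1 = 131071
T(18) = 2 * 131071 + 1 = 262143
T(19) = 2 * 262143 + 1 = 524287
T(20) = 2 * 524287 + 1 = 1048575
T(21) = 2 * 1048575 + 1 = 2097151
T(22) = 2 * 2097151 + 1 = 4194303

4194303


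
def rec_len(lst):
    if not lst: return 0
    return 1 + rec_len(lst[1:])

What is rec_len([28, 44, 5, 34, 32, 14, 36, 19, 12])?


rec_len([28, 44, 5, 34, 32, 14, 36, 19, 12]) = 1 + rec_len([44, 5, 34, 32, 14, 36, 19, 12])
rec_len([44, 5, 34, 32, 14, 36, 19, 12]) = 1 + rec_len([5, 34, 32, 14, 36, 19, 12])
rec_len([5, 34, 32, 14, 36, 19, 12]) = 1 + rec_len([34, 32, 14, 36, 19, 12])
rec_len([34, 32, 14, 36, 19, 12]) = 1 + rec_len([32, 14, 36, 19, 12])
rec_len([32, 14, 36, 19, 12]) = 1 + rec_len([14, 36, 19, 12])
rec_len([14, 36, 19, 12]) = 1 + rec_len([36, 19, 12])
rec_len([36, 19, 12]) = 1 + rec_len([19, 12])
rec_len([19, 12]) = 1 + rec_len([12])
rec_len([12]) = 1 + rec_len([])
rec_len([]) = 0  (base case)
Unwinding: 1 + 1 + 1 + 1 + 1 + 1 + 1 + 1 + 1 + 0 = 9

9


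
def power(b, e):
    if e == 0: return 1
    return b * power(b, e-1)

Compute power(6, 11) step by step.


power(6, 11)
= 6 * power(6, 10)
= 6 * 6 * power(6, 9)
= 6 * 6 * 6 * power(6, 8)
= 6 * 6 * 6 * 6 * power(6, 7)
= 6 * 6 * 6 * 6 * 6 * power(6, 6)
= 6 * 6 * 6 * 6 * 6 * 6 * power(6, 5)
= 6 * 6 * 6 * 6 * 6 * 6 * 6 * power(6, 4)
= 6 * 6 * 6 * 6 * 6 * 6 * 6 * 6 * power(6, 3)
= 6 * 6 * 6 * 6 * 6 * 6 * 6 * 6 * 6 * power(6, 2)
= 6 * 6 * 6 * 6 * 6 * 6 * 6 * 6 * 6 * 6 * power(6, 1)
= 6 * 6 * 6 * 6 * 6 * 6 * 6 * 6 * 6 * 6 * 6 * power(6, 0)
= 6 * 6 * 6 * 6 * 6 * 6 * 6 * 6 * 6 * 6 * 6 * 1
= 362797056

362797056


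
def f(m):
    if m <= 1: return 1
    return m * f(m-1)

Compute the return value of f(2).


f(2)
= 2 * f(1)
= 2 * 1
= 2

2


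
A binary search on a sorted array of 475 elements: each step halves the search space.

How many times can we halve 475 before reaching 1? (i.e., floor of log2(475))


475 / 2 = 237
237 / 2 = 118
118 / 2 = 59
59 / 2 = 29
29 / 2 = 14
14 / 2 = 7
7 / 2 = 3
3 / 2 = 1
Reached 1 after 8 halvings

8


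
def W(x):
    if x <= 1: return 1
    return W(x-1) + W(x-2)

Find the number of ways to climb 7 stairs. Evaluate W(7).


Building up from base cases:
W(0) = 1
W(1) = 1
W(2) = W(1) + W(0) = 1 + 1 = 2
W(3) = W(2) + W(1) = 2 + 1 = 3
W(4) = W(3) + W(2) = 3 + 2 = 5
W(5) = W(4) + W(3) = 5 + 3 = 8
W(6) = W(5) + W(4) = 8 + 5 = 13
W(7) = W(6) + W(5) = 13 + 8 = 21

21


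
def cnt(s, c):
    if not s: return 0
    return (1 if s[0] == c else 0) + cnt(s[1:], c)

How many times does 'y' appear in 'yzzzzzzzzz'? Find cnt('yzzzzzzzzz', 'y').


s[0]='y' == 'y' -> 1
s[0]='z' != 'y' -> 0
s[0]='z' != 'y' -> 0
s[0]='z' != 'y' -> 0
s[0]='z' != 'y' -> 0
s[0]='z' != 'y' -> 0
s[0]='z' != 'y' -> 0
s[0]='z' != 'y' -> 0
s[0]='z' != 'y' -> 0
s[0]='z' != 'y' -> 0
Sum: 1 + 0 + 0 + 0 + 0 + 0 + 0 + 0 + 0 + 0 = 1

1


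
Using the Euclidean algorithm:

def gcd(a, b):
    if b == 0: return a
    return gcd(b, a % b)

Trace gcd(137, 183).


gcd(137, 183) = gcd(183, 137)
gcd(183, 137) = gcd(137, 46)
gcd(137, 46) = gcd(46, 45)
gcd(46, 45) = gcd(45, 1)
gcd(45, 1) = gcd(1, 0)
gcd(1, 0) = 1  (base case)

1


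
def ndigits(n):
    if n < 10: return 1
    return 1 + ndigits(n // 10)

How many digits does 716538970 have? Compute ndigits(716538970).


ndigits(716538970) = 1 + ndigits(71653897)
ndigits(71653897) = 1 + ndigits(7165389)
ndigits(7165389) = 1 + ndigits(716538)
ndigits(716538) = 1 + ndigits(71653)
ndigits(71653) = 1 + ndigits(7165)
ndigits(7165) = 1 + ndigits(716)
ndigits(716) = 1 + ndigits(71)
ndigits(71) = 1 + ndigits(7)
ndigits(7) = 1  (base case: 7 < 10)
Unwinding: 1 + 1 + 1 + 1 + 1 + 1 + 1 + 1 + 1 = 9

9


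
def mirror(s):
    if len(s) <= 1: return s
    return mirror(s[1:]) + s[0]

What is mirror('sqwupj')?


mirror('sqwupj') = mirror('qwupj') + 's'
mirror('qwupj') = mirror('wupj') + 'q'
mirror('wupj') = mirror('upj') + 'w'
mirror('upj') = mirror('pj') + 'u'
mirror('pj') = mirror('j') + 'p'
mirror('j') = 'j'  (base case)
Concatenating: 'j' + 'p' + 'u' + 'w' + 'q' + 's' = 'jpuwqs'

jpuwqs


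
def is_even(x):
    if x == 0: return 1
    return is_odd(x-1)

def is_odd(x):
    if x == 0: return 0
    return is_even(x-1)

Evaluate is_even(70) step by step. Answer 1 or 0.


is_even(70) = is_odd(69)
is_odd(69) = is_even(68)
is_even(68) = is_odd(67)
is_odd(67) = is_even(66)
is_even(66) = is_odd(65)
is_odd(65) = is_even(64)
is_even(64) = is_odd(63)
is_odd(63) = is_even(62)
is_even(62) = is_odd(61)
is_odd(61) = is_even(60)
is_even(60) = is_odd(59)
is_odd(59) = is_even(58)
is_even(58) = is_odd(57)
is_odd(57) = is_even(56)
is_even(56) = is_odd(55)
is_odd(55) = is_even(54)
is_even(54) = is_odd(53)
is_odd(53) = is_even(52)
is_even(52) = is_odd(51)
is_odd(51) = is_even(50)
is_even(50) = is_odd(49)
is_odd(49) = is_even(48)
is_even(48) = is_odd(47)
is_odd(47) = is_even(46)
is_even(46) = is_odd(45)
is_odd(45) = is_even(44)
is_even(44) = is_odd(43)
is_odd(43) = is_even(42)
is_even(42) = is_odd(41)
is_odd(41) = is_even(40)
is_even(40) = is_odd(39)
is_odd(39) = is_even(38)
is_even(38) = is_odd(37)
is_odd(37) = is_even(36)
is_even(36) = is_odd(35)
is_odd(35) = is_even(34)
is_even(34) = is_odd(33)
is_odd(33) = is_even(32)
is_even(32) = is_odd(31)
is_odd(31) = is_even(30)
is_even(30) = is_odd(29)
is_odd(29) = is_even(28)
is_even(28) = is_odd(27)
is_odd(27) = is_even(26)
is_even(26) = is_odd(25)
is_odd(25) = is_even(24)
is_even(24) = is_odd(23)
is_odd(23) = is_even(22)
is_even(22) = is_odd(21)
is_odd(21) = is_even(20)
is_even(20) = is_odd(19)
is_odd(19) = is_even(18)
is_even(18) = is_odd(17)
is_odd(17) = is_even(16)
is_even(16) = is_odd(15)
is_odd(15) = is_even(14)
is_even(14) = is_odd(13)
is_odd(13) = is_even(12)
is_even(12) = is_odd(11)
is_odd(11) = is_even(10)
is_even(10) = is_odd(9)
is_odd(9) = is_even(8)
is_even(8) = is_odd(7)
is_odd(7) = is_even(6)
is_even(6) = is_odd(5)
is_odd(5) = is_even(4)
is_even(4) = is_odd(3)
is_odd(3) = is_even(2)
is_even(2) = is_odd(1)
is_odd(1) = is_even(0)
is_even(0) = 1  (base case)
Result: 1

1


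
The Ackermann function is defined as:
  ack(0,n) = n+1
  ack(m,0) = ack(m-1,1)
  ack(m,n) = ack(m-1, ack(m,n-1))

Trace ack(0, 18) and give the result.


ack(0, 18) = 19
Result: ack(0, 18) = 19

19


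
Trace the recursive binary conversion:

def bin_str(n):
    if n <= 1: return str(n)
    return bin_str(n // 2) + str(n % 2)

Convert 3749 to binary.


bin_str(3749) = bin_str(1874) + '1'
bin_str(1874) = bin_str(937) + '0'
bin_str(937) = bin_str(468) + '1'
bin_str(468) = bin_str(234) + '0'
bin_str(234) = bin_str(117) + '0'
bin_str(117) = bin_str(58) + '1'
bin_str(58) = bin_str(29) + '0'
bin_str(29) = bin_str(14) + '1'
bin_str(14) = bin_str(7) + '0'
bin_str(7) = bin_str(3) + '1'
bin_str(3) = bin_str(1) + '1'
bin_str(1) = '1'  (base case)
Concatenating: '1' + '1' + '1' + '0' + '1' + '0' + '1' + '0' + '0' + '1' + '0' + '1' = '111010100101'

111010100101


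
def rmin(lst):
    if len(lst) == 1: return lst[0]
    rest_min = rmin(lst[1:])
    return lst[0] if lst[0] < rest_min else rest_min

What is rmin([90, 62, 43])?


rmin([90, 62, 43]): compare 90 with rmin([62, 43])
rmin([62, 43]): compare 62 with rmin([43])
rmin([43]) = 43  (base case)
Compare 62 with 43 -> 43
Compare 90 with 43 -> 43

43


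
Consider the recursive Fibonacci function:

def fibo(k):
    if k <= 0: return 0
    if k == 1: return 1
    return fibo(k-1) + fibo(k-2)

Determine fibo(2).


Computing fibo(2) bottom-up:
fibo(0) = 0
fibo(1) = 1
fibo(2) = fibo(1) + fibo(0) = 1 + 0 = 1

1


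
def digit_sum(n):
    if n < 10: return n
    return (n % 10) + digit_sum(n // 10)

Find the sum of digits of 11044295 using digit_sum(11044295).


digit_sum(11044295) = 5 + digit_sum(1104429)
digit_sum(1104429) = 9 + digit_sum(110442)
digit_sum(110442) = 2 + digit_sum(11044)
digit_sum(11044) = 4 + digit_sum(1104)
digit_sum(1104) = 4 + digit_sum(110)
digit_sum(110) = 0 + digit_sum(11)
digit_sum(11) = 1 + digit_sum(1)
digit_sum(1) = 1  (base case)
Total: 5 + 9 + 2 + 4 + 4 + 0 + 1 + 1 = 26

26


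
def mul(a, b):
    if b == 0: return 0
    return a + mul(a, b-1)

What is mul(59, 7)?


mul(59, 7) = 59 + mul(59, 6)
mul(59, 6) = 59 + mul(59, 5)
mul(59, 5) = 59 + mul(59, 4)
mul(59, 4) = 59 + mul(59, 3)
mul(59, 3) = 59 + mul(59, 2)
mul(59, 2) = 59 + mul(59, 1)
mul(59, 1) = 59 + mul(59, 0)
mul(59, 0) = 0  (base case)
Total: 59 + 59 + 59 + 59 + 59 + 59 + 59 + 0 = 413

413


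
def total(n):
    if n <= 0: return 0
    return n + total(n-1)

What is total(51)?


total(51)
= 51 + 50 + 49 + 48 + 47 + 46 + 45 + 44 + 43 + 42 + 41 + 40 + 39 + 38 + 37 + 36 + 35 + 34 + 33 + 32 + 31 + 30 + 29 + 28 + 27 + 26 + 25 + 24 + 23 + 22 + 21 + 20 + 19 + 18 + 17 + 16 + 15 + 14 + 13 + 12 + 11 + 10 + 9 + 8 + 7 + 6 + 5 + 4 + 3 + 2 + 1 + total(0)
= 51 + 50 + 49 + 48 + 47 + 46 + 45 + 44 + 43 + 42 + 41 + 40 + 39 + 38 + 37 + 36 + 35 + 34 + 33 + 32 + 31 + 30 + 29 + 28 + 27 + 26 + 25 + 24 + 23 + 22 + 21 + 20 + 19 + 18 + 17 + 16 + 15 + 14 + 13 + 12 + 11 + 10 + 9 + 8 + 7 + 6 + 5 + 4 + 3 + 2 + 1 + 0
= 1326

1326


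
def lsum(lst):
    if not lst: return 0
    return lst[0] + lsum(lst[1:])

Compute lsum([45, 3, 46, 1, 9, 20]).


lsum([45, 3, 46, 1, 9, 20]) = 45 + lsum([3, 46, 1, 9, 20])
lsum([3, 46, 1, 9, 20]) = 3 + lsum([46, 1, 9, 20])
lsum([46, 1, 9, 20]) = 46 + lsum([1, 9, 20])
lsum([1, 9, 20]) = 1 + lsum([9, 20])
lsum([9, 20]) = 9 + lsum([20])
lsum([20]) = 20 + lsum([])
lsum([]) = 0  (base case)
Total: 45 + 3 + 46 + 1 + 9 + 20 + 0 = 124

124


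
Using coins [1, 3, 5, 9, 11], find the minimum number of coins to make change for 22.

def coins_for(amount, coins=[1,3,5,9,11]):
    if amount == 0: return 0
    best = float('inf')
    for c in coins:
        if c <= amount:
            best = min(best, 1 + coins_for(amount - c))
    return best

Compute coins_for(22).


Building up with DP:
coins_for(0) = 0
coins_for(1) = min(1+coins_for(0)=1+0=1) = 1
coins_for(2) = min(1+coins_for(1)=1+1=2) = 2
coins_for(3) = min(1+coins_for(2)=1+2=3, 1+coins_for(0)=1+0=1) = 1
coins_for(4) = min(1+coins_for(3)=1+1=2, 1+coins_for(1)=1+1=2) = 2
coins_for(5) = min(1+coins_for(4)=1+2=3, 1+coins_for(2)=1+2=3, 1+coins_for(0)=1+0=1) = 1
coins_for(6) = min(1+coins_for(5)=1+1=2, 1+coins_for(3)=1+1=2, 1+coins_for(1)=1+1=2) = 2
coins_for(7) = min(1+coins_for(6)=1+2=3, 1+coins_for(4)=1+2=3, 1+coins_for(2)=1+2=3) = 3
coins_for(8) = min(1+coins_for(7)=1+3=4, 1+coins_for(5)=1+1=2, 1+coins_for(3)=1+1=2) = 2
coins_for(9) = min(1+coins_for(8)=1+2=3, 1+coins_for(6)=1+2=3, 1+coins_for(4)=1+2=3, 1+coins_for(0)=1+0=1) = 1
coins_for(10) = min(1+coins_for(9)=1+1=2, 1+coins_for(7)=1+3=4, 1+coins_for(5)=1+1=2, 1+coins_for(1)=1+1=2) = 2
coins_for(11) = min(1+coins_for(10)=1+2=3, 1+coins_for(8)=1+2=3, 1+coins_for(6)=1+2=3, 1+coins_for(2)=1+2=3, 1+coins_for(0)=1+0=1) = 1
coins_for(12) = min(1+coins_for(11)=1+1=2, 1+coins_for(9)=1+1=2, 1+coins_for(7)=1+3=4, 1+coins_for(3)=1+1=2, 1+coins_for(1)=1+1=2) = 2
coins_for(13) = min(1+coins_for(12)=1+2=3, 1+coins_for(10)=1+2=3, 1+coins_for(8)=1+2=3, 1+coins_for(4)=1+2=3, 1+coins_for(2)=1+2=3) = 3
coins_for(14) = min(1+coins_for(13)=1+3=4, 1+coins_for(11)=1+1=2, 1+coins_for(9)=1+1=2, 1+coins_for(5)=1+1=2, 1+coins_for(3)=1+1=2) = 2
coins_for(15) = min(1+coins_for(14)=1+2=3, 1+coins_for(12)=1+2=3, 1+coins_for(10)=1+2=3, 1+coins_for(6)=1+2=3, 1+coins_for(4)=1+2=3) = 3
coins_for(16) = min(1+coins_for(15)=1+3=4, 1+coins_for(13)=1+3=4, 1+coins_for(11)=1+1=2, 1+coins_for(7)=1+3=4, 1+coins_for(5)=1+1=2) = 2
coins_for(17) = min(1+coins_for(16)=1+2=3, 1+coins_for(14)=1+2=3, 1+coins_for(12)=1+2=3, 1+coins_for(8)=1+2=3, 1+coins_for(6)=1+2=3) = 3
coins_for(18) = min(1+coins_for(17)=1+3=4, 1+coins_for(15)=1+3=4, 1+coins_for(13)=1+3=4, 1+coins_for(9)=1+1=2, 1+coins_for(7)=1+3=4) = 2
coins_for(19) = min(1+coins_for(18)=1+2=3, 1+coins_for(16)=1+2=3, 1+coins_for(14)=1+2=3, 1+coins_for(10)=1+2=3, 1+coins_for(8)=1+2=3) = 3
coins_for(20) = min(1+coins_for(19)=1+3=4, 1+coins_for(17)=1+3=4, 1+coins_for(15)=1+3=4, 1+coins_for(11)=1+1=2, 1+coins_for(9)=1+1=2) = 2
coins_for(21) = min(1+coins_for(20)=1+2=3, 1+coins_for(18)=1+2=3, 1+coins_for(16)=1+2=3, 1+coins_for(12)=1+2=3, 1+coins_for(10)=1+2=3) = 3
coins_for(22) = min(1+coins_for(21)=1+3=4, 1+coins_for(19)=1+3=4, 1+coins_for(17)=1+3=4, 1+coins_for(13)=1+3=4, 1+coins_for(11)=1+1=2) = 2

2


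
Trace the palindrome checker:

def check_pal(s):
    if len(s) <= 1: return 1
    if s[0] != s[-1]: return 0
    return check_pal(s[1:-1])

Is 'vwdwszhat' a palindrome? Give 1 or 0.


check_pal('vwdwszhat'): s[0]='v' != s[-1]='t' -> return 0
Result: 0 (not a palindrome)

0


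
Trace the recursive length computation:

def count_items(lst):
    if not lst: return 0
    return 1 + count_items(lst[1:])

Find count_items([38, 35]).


count_items([38, 35]) = 1 + count_items([35])
count_items([35]) = 1 + count_items([])
count_items([]) = 0  (base case)
Unwinding: 1 + 1 + 0 = 2

2


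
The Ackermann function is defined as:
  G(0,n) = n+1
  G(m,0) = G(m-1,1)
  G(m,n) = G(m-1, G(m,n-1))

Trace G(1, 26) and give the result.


G(1, 26) = G(0, G(1, 25))
  G(1, 25) = G(0, G(1, 24))
    G(1, 24) = G(0, G(1, 23))
      G(1, 23) = G(0, G(1, 22))
        G(1, 22) = G(0, G(1, 21))
          G(1, 21) = G(0, G(1, 20))
          G(1, 20) = G(0, G(1, 19))
          G(1, 19) = G(0, G(1, 18))
          G(1, 18) = G(0, G(1, 17))
          G(1, 17) = G(0, G(1, 16))
          G(1, 16) = G(0, G(1, 15))
          G(1, 15) = G(0, G(1, 14))
          G(1, 14) = G(0, G(1, 13))
          G(1, 13) = G(0, G(1, 12))
          G(1, 12) = G(0, G(1, 11))
          G(1, 11) = G(0, G(1, 10))
          G(1, 10) = G(0, G(1, 9))
          G(1, 9) = G(0, G(1, 8))
          G(1, 8) = G(0, G(1, 7))
          G(1, 7) = G(0, G(1, 6))
          G(1, 6) = G(0, G(1, 5))
          G(1, 5) = G(0, G(1, 4))
          G(1, 4) = G(0, G(1, 3))
          G(1, 3) = G(0, G(1, 2))
          G(1, 2) = G(0, G(1, 1))
... (trace truncated)
Result: G(1, 26) = 28

28


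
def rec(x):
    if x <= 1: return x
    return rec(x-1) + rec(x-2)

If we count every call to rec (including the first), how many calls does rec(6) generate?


Let C(n) = total calls for rec(n)
C(0) = 1, C(1) = 1
C(2) = 1 + C(1) + C(0) = 1 + 1 + 1 = 3
C(3) = 1 + C(2) + C(1) = 1 + 3 + 1 = 5
C(4) = 1 + C(3) + C(2) = 1 + 5 + 3 = 9
C(5) = 1 + C(4) + C(3) = 1 + 9 + 5 = 15
C(6) = 1 + C(5) + C(4) = 1 + 15 + 9 = 25

25


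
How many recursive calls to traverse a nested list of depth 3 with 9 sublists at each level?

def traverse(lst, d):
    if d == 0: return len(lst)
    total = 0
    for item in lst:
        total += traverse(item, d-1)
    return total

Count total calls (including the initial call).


At depth 0 (root): 1 call
At depth 1: each of 1 parents calls traverse on 9 children = 9 calls
At depth 2: each of 9 parents calls traverse on 9 children = 81 calls
At depth 3: each of 81 parents calls traverse on 9 children = 729 calls
Total: 1 + 9 + 81 + 729 = 820

820


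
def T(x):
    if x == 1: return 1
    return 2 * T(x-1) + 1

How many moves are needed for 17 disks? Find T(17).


T(17) = 2 * T(16) + 1
T(16) = 2 * T(15) + 1
T(15) = 2 * T(14) + 1
T(14) = 2 * T(13) + 1
T(13) = 2 * T(12) + 1
T(12) = 2 * T(11) + 1
T(11) = 2 * T(10) + 1
T(10) = 2 * T(9) + 1
T(9) = 2 * T(8) + 1
T(8) = 2 * T(7) + 1
T(7) = 2 * T(6) + 1
T(6) = 2 * T(5) + 1
T(5) = 2 * T(4) + 1
T(4) = 2 * T(3) + 1
T(3) = 2 * T(2) + 1
T(2) = 2 * T(1) + 1
T(1) = 1  (base case)
T(2) = 2 * 1 + 1 = 3
T(3) = 2 * 3 + 1 = 7
T(4) = 2 * 7 + 1 = 15
T(5) = 2 * 15 + 1 = 31
T(6) = 2 * 31 + 1 = 63
T(7) = 2 * 63 + 1 = 127
T(8) = 2 * 127 + 1 = 255
T(9) = 2 * 255 + 1 = 511
T(10) = 2 * 511 + 1 = 1023
T(11) = 2 * 1023 + 1 = 2047
T(12) = 2 * 2047 + 1 = 4095
T(13) = 2 * 4095 + 1 = 8191
T(14) = 2 * 8191 + 1 = 16383
T(15) = 2 * 16383 + 1 = 32767
T(16) = 2 * 32767 + 1 = 65535
T(17) = 2 * 65535 + 1 = 131071

131071


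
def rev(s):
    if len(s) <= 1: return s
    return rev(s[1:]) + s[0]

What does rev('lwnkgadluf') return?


rev('lwnkgadluf') = rev('wnkgadluf') + 'l'
rev('wnkgadluf') = rev('nkgadluf') + 'w'
rev('nkgadluf') = rev('kgadluf') + 'n'
rev('kgadluf') = rev('gadluf') + 'k'
rev('gadluf') = rev('adluf') + 'g'
rev('adluf') = rev('dluf') + 'a'
rev('dluf') = rev('luf') + 'd'
rev('luf') = rev('uf') + 'l'
rev('uf') = rev('f') + 'u'
rev('f') = 'f'  (base case)
Concatenating: 'f' + 'u' + 'l' + 'd' + 'a' + 'g' + 'k' + 'n' + 'w' + 'l' = 'fuldagknwl'

fuldagknwl


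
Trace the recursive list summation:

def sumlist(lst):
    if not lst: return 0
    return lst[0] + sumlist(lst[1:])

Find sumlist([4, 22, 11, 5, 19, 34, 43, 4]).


sumlist([4, 22, 11, 5, 19, 34, 43, 4]) = 4 + sumlist([22, 11, 5, 19, 34, 43, 4])
sumlist([22, 11, 5, 19, 34, 43, 4]) = 22 + sumlist([11, 5, 19, 34, 43, 4])
sumlist([11, 5, 19, 34, 43, 4]) = 11 + sumlist([5, 19, 34, 43, 4])
sumlist([5, 19, 34, 43, 4]) = 5 + sumlist([19, 34, 43, 4])
sumlist([19, 34, 43, 4]) = 19 + sumlist([34, 43, 4])
sumlist([34, 43, 4]) = 34 + sumlist([43, 4])
sumlist([43, 4]) = 43 + sumlist([4])
sumlist([4]) = 4 + sumlist([])
sumlist([]) = 0  (base case)
Total: 4 + 22 + 11 + 5 + 19 + 34 + 43 + 4 + 0 = 142

142


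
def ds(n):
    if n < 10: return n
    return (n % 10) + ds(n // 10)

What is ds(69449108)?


ds(69449108) = 8 + ds(6944910)
ds(6944910) = 0 + ds(694491)
ds(694491) = 1 + ds(69449)
ds(69449) = 9 + ds(6944)
ds(6944) = 4 + ds(694)
ds(694) = 4 + ds(69)
ds(69) = 9 + ds(6)
ds(6) = 6  (base case)
Total: 8 + 0 + 1 + 9 + 4 + 4 + 9 + 6 = 41

41


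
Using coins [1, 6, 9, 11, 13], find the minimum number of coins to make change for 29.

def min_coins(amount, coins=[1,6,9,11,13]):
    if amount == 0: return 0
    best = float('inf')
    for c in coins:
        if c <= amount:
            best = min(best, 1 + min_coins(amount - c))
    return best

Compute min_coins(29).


Building up with DP:
min_coins(0) = 0
min_coins(1) = min(1+min_coins(0)=1+0=1) = 1
min_coins(2) = min(1+min_coins(1)=1+1=2) = 2
min_coins(3) = min(1+min_coins(2)=1+2=3) = 3
min_coins(4) = min(1+min_coins(3)=1+3=4) = 4
min_coins(5) = min(1+min_coins(4)=1+4=5) = 5
min_coins(6) = min(1+min_coins(5)=1+5=6, 1+min_coins(0)=1+0=1) = 1
min_coins(7) = min(1+min_coins(6)=1+1=2, 1+min_coins(1)=1+1=2) = 2
min_coins(8) = min(1+min_coins(7)=1+2=3, 1+min_coins(2)=1+2=3) = 3
min_coins(9) = min(1+min_coins(8)=1+3=4, 1+min_coins(3)=1+3=4, 1+min_coins(0)=1+0=1) = 1
min_coins(10) = min(1+min_coins(9)=1+1=2, 1+min_coins(4)=1+4=5, 1+min_coins(1)=1+1=2) = 2
min_coins(11) = min(1+min_coins(10)=1+2=3, 1+min_coins(5)=1+5=6, 1+min_coins(2)=1+2=3, 1+min_coins(0)=1+0=1) = 1
min_coins(12) = min(1+min_coins(11)=1+1=2, 1+min_coins(6)=1+1=2, 1+min_coins(3)=1+3=4, 1+min_coins(1)=1+1=2) = 2
min_coins(13) = min(1+min_coins(12)=1+2=3, 1+min_coins(7)=1+2=3, 1+min_coins(4)=1+4=5, 1+min_coins(2)=1+2=3, 1+min_coins(0)=1+0=1) = 1
min_coins(14) = min(1+min_coins(13)=1+1=2, 1+min_coins(8)=1+3=4, 1+min_coins(5)=1+5=6, 1+min_coins(3)=1+3=4, 1+min_coins(1)=1+1=2) = 2
min_coins(15) = min(1+min_coins(14)=1+2=3, 1+min_coins(9)=1+1=2, 1+min_coins(6)=1+1=2, 1+min_coins(4)=1+4=5, 1+min_coins(2)=1+2=3) = 2
min_coins(16) = min(1+min_coins(15)=1+2=3, 1+min_coins(10)=1+2=3, 1+min_coins(7)=1+2=3, 1+min_coins(5)=1+5=6, 1+min_coins(3)=1+3=4) = 3
min_coins(17) = min(1+min_coins(16)=1+3=4, 1+min_coins(11)=1+1=2, 1+min_coins(8)=1+3=4, 1+min_coins(6)=1+1=2, 1+min_coins(4)=1+4=5) = 2
min_coins(18) = min(1+min_coins(17)=1+2=3, 1+min_coins(12)=1+2=3, 1+min_coins(9)=1+1=2, 1+min_coins(7)=1+2=3, 1+min_coins(5)=1+5=6) = 2
min_coins(19) = min(1+min_coins(18)=1+2=3, 1+min_coins(13)=1+1=2, 1+min_coins(10)=1+2=3, 1+min_coins(8)=1+3=4, 1+min_coins(6)=1+1=2) = 2
min_coins(20) = min(1+min_coins(19)=1+2=3, 1+min_coins(14)=1+2=3, 1+min_coins(11)=1+1=2, 1+min_coins(9)=1+1=2, 1+min_coins(7)=1+2=3) = 2
min_coins(21) = min(1+min_coins(20)=1+2=3, 1+min_coins(15)=1+2=3, 1+min_coins(12)=1+2=3, 1+min_coins(10)=1+2=3, 1+min_coins(8)=1+3=4) = 3
min_coins(22) = min(1+min_coins(21)=1+3=4, 1+min_coins(16)=1+3=4, 1+min_coins(13)=1+1=2, 1+min_coins(11)=1+1=2, 1+min_coins(9)=1+1=2) = 2
min_coins(23) = min(1+min_coins(22)=1+2=3, 1+min_coins(17)=1+2=3, 1+min_coins(14)=1+2=3, 1+min_coins(12)=1+2=3, 1+min_coins(10)=1+2=3) = 3
min_coins(24) = min(1+min_coins(23)=1+3=4, 1+min_coins(18)=1+2=3, 1+min_coins(15)=1+2=3, 1+min_coins(13)=1+1=2, 1+min_coins(11)=1+1=2) = 2
min_coins(25) = min(1+min_coins(24)=1+2=3, 1+min_coins(19)=1+2=3, 1+min_coins(16)=1+3=4, 1+min_coins(14)=1+2=3, 1+min_coins(12)=1+2=3) = 3
min_coins(26) = min(1+min_coins(25)=1+3=4, 1+min_coins(20)=1+2=3, 1+min_coins(17)=1+2=3, 1+min_coins(15)=1+2=3, 1+min_coins(13)=1+1=2) = 2
min_coins(27) = min(1+min_coins(26)=1+2=3, 1+min_coins(21)=1+3=4, 1+min_coins(18)=1+2=3, 1+min_coins(16)=1+3=4, 1+min_coins(14)=1+2=3) = 3
min_coins(28) = min(1+min_coins(27)=1+3=4, 1+min_coins(22)=1+2=3, 1+min_coins(19)=1+2=3, 1+min_coins(17)=1+2=3, 1+min_coins(15)=1+2=3) = 3
min_coins(29) = min(1+min_coins(28)=1+3=4, 1+min_coins(23)=1+3=4, 1+min_coins(20)=1+2=3, 1+min_coins(18)=1+2=3, 1+min_coins(16)=1+3=4) = 3

3


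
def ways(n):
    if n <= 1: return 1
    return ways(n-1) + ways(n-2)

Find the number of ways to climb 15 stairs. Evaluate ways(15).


Building up from base cases:
ways(0) = 1
ways(1) = 1
ways(2) = ways(1) + ways(0) = 1 + 1 = 2
ways(3) = ways(2) + ways(1) = 2 + 1 = 3
ways(4) = ways(3) + ways(2) = 3 + 2 = 5
ways(5) = ways(4) + ways(3) = 5 + 3 = 8
ways(6) = ways(5) + ways(4) = 8 + 5 = 13
ways(7) = ways(6) + ways(5) = 13 + 8 = 21
ways(8) = ways(7) + ways(6) = 21 + 13 = 34
ways(9) = ways(8) + ways(7) = 34 + 21 = 55
ways(10) = ways(9) + ways(8) = 55 + 34 = 89
ways(11) = ways(10) + ways(9) = 89 + 55 = 144
ways(12) = ways(11) + ways(10) = 144 + 89 = 233
ways(13) = ways(12) + ways(11) = 233 + 144 = 377
ways(14) = ways(13) + ways(12) = 377 + 233 = 610
ways(15) = ways(14) + ways(13) = 610 + 377 = 987

987


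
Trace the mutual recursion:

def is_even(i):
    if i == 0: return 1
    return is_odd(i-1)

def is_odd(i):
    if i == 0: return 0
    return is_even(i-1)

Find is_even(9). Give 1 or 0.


is_even(9) = is_odd(8)
is_odd(8) = is_even(7)
is_even(7) = is_odd(6)
is_odd(6) = is_even(5)
is_even(5) = is_odd(4)
is_odd(4) = is_even(3)
is_even(3) = is_odd(2)
is_odd(2) = is_even(1)
is_even(1) = is_odd(0)
is_odd(0) = 0  (base case)
Result: 0

0


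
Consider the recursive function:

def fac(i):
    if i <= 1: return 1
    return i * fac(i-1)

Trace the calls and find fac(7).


fac(7)
= 7 * fac(6)
= 7 * 6 * fac(5)
= 7 * 6 * 5 * fac(4)
= 7 * 6 * 5 * 4 * fac(3)
= 7 * 6 * 5 * 4 * 3 * fac(2)
= 7 * 6 * 5 * 4 * 3 * 2 * fac(1)
= 7 * 6 * 5 * 4 * 3 * 2 * 1
= 5040

5040


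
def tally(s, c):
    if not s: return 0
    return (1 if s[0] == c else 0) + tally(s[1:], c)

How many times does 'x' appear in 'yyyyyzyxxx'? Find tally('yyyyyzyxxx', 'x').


s[0]='y' != 'x' -> 0
s[0]='y' != 'x' -> 0
s[0]='y' != 'x' -> 0
s[0]='y' != 'x' -> 0
s[0]='y' != 'x' -> 0
s[0]='z' != 'x' -> 0
s[0]='y' != 'x' -> 0
s[0]='x' == 'x' -> 1
s[0]='x' == 'x' -> 1
s[0]='x' == 'x' -> 1
Sum: 0 + 0 + 0 + 0 + 0 + 0 + 0 + 1 + 1 + 1 = 3

3


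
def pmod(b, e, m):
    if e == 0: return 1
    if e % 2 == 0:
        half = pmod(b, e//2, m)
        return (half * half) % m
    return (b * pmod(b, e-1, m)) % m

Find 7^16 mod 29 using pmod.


pmod(7, 16, 29): e is even, compute pmod(7, 8, 29)
  pmod(7, 8, 29): e is even, compute pmod(7, 4, 29)
    pmod(7, 4, 29): e is even, compute pmod(7, 2, 29)
      pmod(7, 2, 29): e is even, compute pmod(7, 1, 29)
        pmod(7, 1, 29): e is odd, compute pmod(7, 0, 29)
          pmod(7, 0, 29) = 1
        (7 * 1) % 29 = 7
      half=7, (7*7) % 29 = 20
    half=20, (20*20) % 29 = 23
  half=23, (23*23) % 29 = 7
half=7, (7*7) % 29 = 20

20


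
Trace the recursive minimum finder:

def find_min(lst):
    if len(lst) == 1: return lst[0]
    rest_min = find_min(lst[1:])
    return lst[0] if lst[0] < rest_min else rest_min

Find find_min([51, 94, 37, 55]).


find_min([51, 94, 37, 55]): compare 51 with find_min([94, 37, 55])
find_min([94, 37, 55]): compare 94 with find_min([37, 55])
find_min([37, 55]): compare 37 with find_min([55])
find_min([55]) = 55  (base case)
Compare 37 with 55 -> 37
Compare 94 with 37 -> 37
Compare 51 with 37 -> 37

37


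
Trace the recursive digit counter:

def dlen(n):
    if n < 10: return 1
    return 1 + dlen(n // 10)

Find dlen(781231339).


dlen(781231339) = 1 + dlen(78123133)
dlen(78123133) = 1 + dlen(7812313)
dlen(7812313) = 1 + dlen(781231)
dlen(781231) = 1 + dlen(78123)
dlen(78123) = 1 + dlen(7812)
dlen(7812) = 1 + dlen(781)
dlen(781) = 1 + dlen(78)
dlen(78) = 1 + dlen(7)
dlen(7) = 1  (base case: 7 < 10)
Unwinding: 1 + 1 + 1 + 1 + 1 + 1 + 1 + 1 + 1 = 9

9


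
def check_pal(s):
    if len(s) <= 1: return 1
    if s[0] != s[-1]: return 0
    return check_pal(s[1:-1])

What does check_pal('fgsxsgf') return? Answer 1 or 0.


check_pal('fgsxsgf'): s[0]='f' == s[-1]='f' -> check check_pal('gsxsg')
check_pal('gsxsg'): s[0]='g' == s[-1]='g' -> check check_pal('sxs')
check_pal('sxs'): s[0]='s' == s[-1]='s' -> check check_pal('x')
check_pal('x'): len <= 1 -> return 1  (base case)
Result: 1 (palindrome)

1


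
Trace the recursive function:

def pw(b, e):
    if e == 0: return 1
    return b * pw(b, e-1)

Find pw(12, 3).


pw(12, 3)
= 12 * pw(12, 2)
= 12 * 12 * pw(12, 1)
= 12 * 12 * 12 * pw(12, 0)
= 12 * 12 * 12 * 1
= 1728

1728


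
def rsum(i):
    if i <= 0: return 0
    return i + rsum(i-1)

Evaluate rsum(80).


rsum(80)
= 80 + 79 + 78 + 77 + 76 + 75 + 74 + 73 + 72 + 71 + 70 + 69 + 68 + 67 + 66 + 65 + 64 + 63 + 62 + 61 + 60 + 59 + 58 + 57 + 56 + 55 + 54 + 53 + 52 + 51 + 50 + 49 + 48 + 47 + 46 + 45 + 44 + 43 + 42 + 41 + 40 + 39 + 38 + 37 + 36 + 35 + 34 + 33 + 32 + 31 + 30 + 29 + 28 + 27 + 26 + 25 + 24 + 23 + 22 + 21 + 20 + 19 + 18 + 17 + 16 + 15 + 14 + 13 + 12 + 11 + 10 + 9 + 8 + 7 + 6 + 5 + 4 + 3 + 2 + 1 + rsum(0)
= 80 + 79 + 78 + 77 + 76 + 75 + 74 + 73 + 72 + 71 + 70 + 69 + 68 + 67 + 66 + 65 + 64 + 63 + 62 + 61 + 60 + 59 + 58 + 57 + 56 + 55 + 54 + 53 + 52 + 51 + 50 + 49 + 48 + 47 + 46 + 45 + 44 + 43 + 42 + 41 + 40 + 39 + 38 + 37 + 36 + 35 + 34 + 33 + 32 + 31 + 30 + 29 + 28 + 27 + 26 + 25 + 24 + 23 + 22 + 21 + 20 + 19 + 18 + 17 + 16 + 15 + 14 + 13 + 12 + 11 + 10 + 9 + 8 + 7 + 6 + 5 + 4 + 3 + 2 + 1 + 0
= 3240

3240


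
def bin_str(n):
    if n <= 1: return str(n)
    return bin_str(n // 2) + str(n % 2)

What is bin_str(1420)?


bin_str(1420) = bin_str(710) + '0'
bin_str(710) = bin_str(355) + '0'
bin_str(355) = bin_str(177) + '1'
bin_str(177) = bin_str(88) + '1'
bin_str(88) = bin_str(44) + '0'
bin_str(44) = bin_str(22) + '0'
bin_str(22) = bin_str(11) + '0'
bin_str(11) = bin_str(5) + '1'
bin_str(5) = bin_str(2) + '1'
bin_str(2) = bin_str(1) + '0'
bin_str(1) = '1'  (base case)
Concatenating: '1' + '0' + '1' + '1' + '0' + '0' + '0' + '1' + '1' + '0' + '0' = '10110001100'

10110001100


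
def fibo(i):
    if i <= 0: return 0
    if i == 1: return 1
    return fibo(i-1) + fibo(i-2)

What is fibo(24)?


Computing fibo(24) bottom-up:
fibo(0) = 0
fibo(1) = 1
fibo(2) = fibo(1) + fibo(0) = 1 + 0 = 1
fibo(3) = fibo(2) + fibo(1) = 1 + 1 = 2
fibo(4) = fibo(3) + fibo(2) = 2 + 1 = 3
fibo(5) = fibo(4) + fibo(3) = 3 + 2 = 5
fibo(6) = fibo(5) + fibo(4) = 5 + 3 = 8
fibo(7) = fibo(6) + fibo(5) = 8 + 5 = 13
fibo(8) = fibo(7) + fibo(6) = 13 + 8 = 21
fibo(9) = fibo(8) + fibo(7) = 21 + 13 = 34
fibo(10) = fibo(9) + fibo(8) = 34 + 21 = 55
fibo(11) = fibo(10) + fibo(9) = 55 + 34 = 89
fibo(12) = fibo(11) + fibo(10) = 89 + 55 = 144
fibo(13) = fibo(12) + fibo(11) = 144 + 89 = 233
fibo(14) = fibo(13) + fibo(12) = 233 + 144 = 377
fibo(15) = fibo(14) + fibo(13) = 377 + 233 = 610
fibo(16) = fibo(15) + fibo(14) = 610 + 377 = 987
fibo(17) = fibo(16) + fibo(15) = 987 + 610 = 1597
fibo(18) = fibo(17) + fibo(16) = 1597 + 987 = 2584
fibo(19) = fibo(18) + fibo(17) = 2584 + 1597 = 4181
fibo(20) = fibo(19) + fibo(18) = 4181 + 2584 = 6765
fibo(21) = fibo(20) + fibo(19) = 6765 + 4181 = 10946
fibo(22) = fibo(21) + fibo(20) = 10946 + 6765 = 17711
fibo(23) = fibo(22) + fibo(21) = 17711 + 10946 = 28657
fibo(24) = fibo(23) + fibo(22) = 28657 + 17711 = 46368

46368


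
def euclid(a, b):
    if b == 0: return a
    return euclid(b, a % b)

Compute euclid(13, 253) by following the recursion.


euclid(13, 253) = euclid(253, 13)
euclid(253, 13) = euclid(13, 6)
euclid(13, 6) = euclid(6, 1)
euclid(6, 1) = euclid(1, 0)
euclid(1, 0) = 1  (base case)

1


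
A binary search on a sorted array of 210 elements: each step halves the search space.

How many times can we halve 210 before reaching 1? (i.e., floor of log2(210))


210 / 2 = 105
105 / 2 = 52
52 / 2 = 26
26 / 2 = 13
13 / 2 = 6
6 / 2 = 3
3 / 2 = 1
Reached 1 after 7 halvings

7


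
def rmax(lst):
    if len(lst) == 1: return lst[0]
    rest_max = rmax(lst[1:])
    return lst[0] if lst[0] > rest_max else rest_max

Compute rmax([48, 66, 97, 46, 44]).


rmax([48, 66, 97, 46, 44]): compare 48 with rmax([66, 97, 46, 44])
rmax([66, 97, 46, 44]): compare 66 with rmax([97, 46, 44])
rmax([97, 46, 44]): compare 97 with rmax([46, 44])
rmax([46, 44]): compare 46 with rmax([44])
rmax([44]) = 44  (base case)
Compare 46 with 44 -> 46
Compare 97 with 46 -> 97
Compare 66 with 97 -> 97
Compare 48 with 97 -> 97

97


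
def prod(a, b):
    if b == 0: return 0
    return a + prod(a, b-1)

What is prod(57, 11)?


prod(57, 11) = 57 + prod(57, 10)
prod(57, 10) = 57 + prod(57, 9)
prod(57, 9) = 57 + prod(57, 8)
prod(57, 8) = 57 + prod(57, 7)
prod(57, 7) = 57 + prod(57, 6)
prod(57, 6) = 57 + prod(57, 5)
prod(57, 5) = 57 + prod(57, 4)
prod(57, 4) = 57 + prod(57, 3)
prod(57, 3) = 57 + prod(57, 2)
prod(57, 2) = 57 + prod(57, 1)
prod(57, 1) = 57 + prod(57, 0)
prod(57, 0) = 0  (base case)
Total: 57 + 57 + 57 + 57 + 57 + 57 + 57 + 57 + 57 + 57 + 57 + 0 = 627

627


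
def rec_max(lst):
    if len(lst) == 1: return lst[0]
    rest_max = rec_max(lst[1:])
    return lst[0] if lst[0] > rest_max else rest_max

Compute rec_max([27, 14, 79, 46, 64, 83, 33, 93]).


rec_max([27, 14, 79, 46, 64, 83, 33, 93]): compare 27 with rec_max([14, 79, 46, 64, 83, 33, 93])
rec_max([14, 79, 46, 64, 83, 33, 93]): compare 14 with rec_max([79, 46, 64, 83, 33, 93])
rec_max([79, 46, 64, 83, 33, 93]): compare 79 with rec_max([46, 64, 83, 33, 93])
rec_max([46, 64, 83, 33, 93]): compare 46 with rec_max([64, 83, 33, 93])
rec_max([64, 83, 33, 93]): compare 64 with rec_max([83, 33, 93])
rec_max([83, 33, 93]): compare 83 with rec_max([33, 93])
rec_max([33, 93]): compare 33 with rec_max([93])
rec_max([93]) = 93  (base case)
Compare 33 with 93 -> 93
Compare 83 with 93 -> 93
Compare 64 with 93 -> 93
Compare 46 with 93 -> 93
Compare 79 with 93 -> 93
Compare 14 with 93 -> 93
Compare 27 with 93 -> 93

93


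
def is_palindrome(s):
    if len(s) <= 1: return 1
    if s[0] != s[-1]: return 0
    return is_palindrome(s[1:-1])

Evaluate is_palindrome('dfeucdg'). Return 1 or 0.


is_palindrome('dfeucdg'): s[0]='d' != s[-1]='g' -> return 0
Result: 0 (not a palindrome)

0


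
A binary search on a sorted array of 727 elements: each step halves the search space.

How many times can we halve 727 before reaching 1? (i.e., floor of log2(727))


727 / 2 = 363
363 / 2 = 181
181 / 2 = 90
90 / 2 = 45
45 / 2 = 22
22 / 2 = 11
11 / 2 = 5
5 / 2 = 2
2 / 2 = 1
Reached 1 after 9 halvings

9


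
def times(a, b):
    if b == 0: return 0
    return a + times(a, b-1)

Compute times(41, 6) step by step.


times(41, 6) = 41 + times(41, 5)
times(41, 5) = 41 + times(41, 4)
times(41, 4) = 41 + times(41, 3)
times(41, 3) = 41 + times(41, 2)
times(41, 2) = 41 + times(41, 1)
times(41, 1) = 41 + times(41, 0)
times(41, 0) = 0  (base case)
Total: 41 + 41 + 41 + 41 + 41 + 41 + 0 = 246

246


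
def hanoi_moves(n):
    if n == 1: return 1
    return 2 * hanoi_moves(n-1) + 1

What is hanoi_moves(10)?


hanoi_moves(10) = 2 * hanoi_moves(9) + 1
hanoi_moves(9) = 2 * hanoi_moves(8) + 1
hanoi_moves(8) = 2 * hanoi_moves(7) + 1
hanoi_moves(7) = 2 * hanoi_moves(6) + 1
hanoi_moves(6) = 2 * hanoi_moves(5) + 1
hanoi_moves(5) = 2 * hanoi_moves(4) + 1
hanoi_moves(4) = 2 * hanoi_moves(3) + 1
hanoi_moves(3) = 2 * hanoi_moves(2) + 1
hanoi_moves(2) = 2 * hanoi_moves(1) + 1
hanoi_moves(1) = 1  (base case)
hanoi_moves(2) = 2 * 1 + 1 = 3
hanoi_moves(3) = 2 * 3 + 1 = 7
hanoi_moves(4) = 2 * 7 + 1 = 15
hanoi_moves(5) = 2 * 15 + 1 = 31
hanoi_moves(6) = 2 * 31 + 1 = 63
hanoi_moves(7) = 2 * 63 + 1 = 127
hanoi_moves(8) = 2 * 127 + 1 = 255
hanoi_moves(9) = 2 * 255 + 1 = 511
hanoi_moves(10) = 2 * 511 + 1 = 1023

1023


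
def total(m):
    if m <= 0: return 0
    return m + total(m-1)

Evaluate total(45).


total(45)
= 45 + 44 + 43 + 42 + 41 + 40 + 39 + 38 + 37 + 36 + 35 + 34 + 33 + 32 + 31 + 30 + 29 + 28 + 27 + 26 + 25 + 24 + 23 + 22 + 21 + 20 + 19 + 18 + 17 + 16 + 15 + 14 + 13 + 12 + 11 + 10 + 9 + 8 + 7 + 6 + 5 + 4 + 3 + 2 + 1 + total(0)
= 45 + 44 + 43 + 42 + 41 + 40 + 39 + 38 + 37 + 36 + 35 + 34 + 33 + 32 + 31 + 30 + 29 + 28 + 27 + 26 + 25 + 24 + 23 + 22 + 21 + 20 + 19 + 18 + 17 + 16 + 15 + 14 + 13 + 12 + 11 + 10 + 9 + 8 + 7 + 6 + 5 + 4 + 3 + 2 + 1 + 0
= 1035

1035


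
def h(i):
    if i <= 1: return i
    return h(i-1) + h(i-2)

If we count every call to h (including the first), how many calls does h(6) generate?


Let C(n) = total calls for h(n)
C(0) = 1, C(1) = 1
C(2) = 1 + C(1) + C(0) = 1 + 1 + 1 = 3
C(3) = 1 + C(2) + C(1) = 1 + 3 + 1 = 5
C(4) = 1 + C(3) + C(2) = 1 + 5 + 3 = 9
C(5) = 1 + C(4) + C(3) = 1 + 9 + 5 = 15
C(6) = 1 + C(5) + C(4) = 1 + 15 + 9 = 25

25


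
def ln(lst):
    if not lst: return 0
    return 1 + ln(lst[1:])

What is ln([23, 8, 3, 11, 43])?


ln([23, 8, 3, 11, 43]) = 1 + ln([8, 3, 11, 43])
ln([8, 3, 11, 43]) = 1 + ln([3, 11, 43])
ln([3, 11, 43]) = 1 + ln([11, 43])
ln([11, 43]) = 1 + ln([43])
ln([43]) = 1 + ln([])
ln([]) = 0  (base case)
Unwinding: 1 + 1 + 1 + 1 + 1 + 0 = 5

5


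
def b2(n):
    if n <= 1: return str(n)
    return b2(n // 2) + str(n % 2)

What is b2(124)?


b2(124) = b2(62) + '0'
b2(62) = b2(31) + '0'
b2(31) = b2(15) + '1'
b2(15) = b2(7) + '1'
b2(7) = b2(3) + '1'
b2(3) = b2(1) + '1'
b2(1) = '1'  (base case)
Concatenating: '1' + '1' + '1' + '1' + '1' + '0' + '0' = '1111100'

1111100


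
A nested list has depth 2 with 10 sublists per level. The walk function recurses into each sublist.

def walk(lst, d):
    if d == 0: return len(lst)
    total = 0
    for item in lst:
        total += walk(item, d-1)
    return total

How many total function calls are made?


At depth 0 (root): 1 call
At depth 1: each of 1 parents calls walk on 10 children = 10 calls
At depth 2: each of 10 parents calls walk on 10 children = 100 calls
Total: 1 + 10 + 100 = 111

111


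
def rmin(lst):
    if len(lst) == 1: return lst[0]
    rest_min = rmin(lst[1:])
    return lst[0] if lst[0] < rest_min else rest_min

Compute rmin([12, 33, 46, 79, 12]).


rmin([12, 33, 46, 79, 12]): compare 12 with rmin([33, 46, 79, 12])
rmin([33, 46, 79, 12]): compare 33 with rmin([46, 79, 12])
rmin([46, 79, 12]): compare 46 with rmin([79, 12])
rmin([79, 12]): compare 79 with rmin([12])
rmin([12]) = 12  (base case)
Compare 79 with 12 -> 12
Compare 46 with 12 -> 12
Compare 33 with 12 -> 12
Compare 12 with 12 -> 12

12


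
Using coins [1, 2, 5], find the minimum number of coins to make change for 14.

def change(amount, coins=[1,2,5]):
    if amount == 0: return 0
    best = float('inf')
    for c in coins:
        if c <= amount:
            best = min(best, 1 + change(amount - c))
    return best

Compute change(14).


Building up with DP:
change(0) = 0
change(1) = min(1+change(0)=1+0=1) = 1
change(2) = min(1+change(1)=1+1=2, 1+change(0)=1+0=1) = 1
change(3) = min(1+change(2)=1+1=2, 1+change(1)=1+1=2) = 2
change(4) = min(1+change(3)=1+2=3, 1+change(2)=1+1=2) = 2
change(5) = min(1+change(4)=1+2=3, 1+change(3)=1+2=3, 1+change(0)=1+0=1) = 1
change(6) = min(1+change(5)=1+1=2, 1+change(4)=1+2=3, 1+change(1)=1+1=2) = 2
change(7) = min(1+change(6)=1+2=3, 1+change(5)=1+1=2, 1+change(2)=1+1=2) = 2
change(8) = min(1+change(7)=1+2=3, 1+change(6)=1+2=3, 1+change(3)=1+2=3) = 3
change(9) = min(1+change(8)=1+3=4, 1+change(7)=1+2=3, 1+change(4)=1+2=3) = 3
change(10) = min(1+change(9)=1+3=4, 1+change(8)=1+3=4, 1+change(5)=1+1=2) = 2
change(11) = min(1+change(10)=1+2=3, 1+change(9)=1+3=4, 1+change(6)=1+2=3) = 3
change(12) = min(1+change(11)=1+3=4, 1+change(10)=1+2=3, 1+change(7)=1+2=3) = 3
change(13) = min(1+change(12)=1+3=4, 1+change(11)=1+3=4, 1+change(8)=1+3=4) = 4
change(14) = min(1+change(13)=1+4=5, 1+change(12)=1+3=4, 1+change(9)=1+3=4) = 4

4


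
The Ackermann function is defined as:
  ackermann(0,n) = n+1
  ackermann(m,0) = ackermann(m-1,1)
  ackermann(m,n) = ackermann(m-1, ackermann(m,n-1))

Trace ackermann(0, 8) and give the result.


ackermann(0, 8) = 9
Result: ackermann(0, 8) = 9

9


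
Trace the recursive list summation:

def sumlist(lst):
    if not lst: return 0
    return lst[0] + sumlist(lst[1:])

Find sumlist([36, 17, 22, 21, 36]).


sumlist([36, 17, 22, 21, 36]) = 36 + sumlist([17, 22, 21, 36])
sumlist([17, 22, 21, 36]) = 17 + sumlist([22, 21, 36])
sumlist([22, 21, 36]) = 22 + sumlist([21, 36])
sumlist([21, 36]) = 21 + sumlist([36])
sumlist([36]) = 36 + sumlist([])
sumlist([]) = 0  (base case)
Total: 36 + 17 + 22 + 21 + 36 + 0 = 132

132
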